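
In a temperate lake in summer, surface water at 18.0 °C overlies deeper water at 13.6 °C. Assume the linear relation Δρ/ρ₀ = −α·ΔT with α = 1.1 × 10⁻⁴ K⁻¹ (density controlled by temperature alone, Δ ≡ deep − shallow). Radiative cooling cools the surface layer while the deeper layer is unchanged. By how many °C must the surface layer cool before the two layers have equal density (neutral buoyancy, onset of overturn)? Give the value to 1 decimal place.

With temperature the only control, equal density requires T_surf′ = T_deep.
T_surf′ = 13.6 °C.
Cooling required: 18.0 − 13.6 = 4.4 °C.

4.4 °C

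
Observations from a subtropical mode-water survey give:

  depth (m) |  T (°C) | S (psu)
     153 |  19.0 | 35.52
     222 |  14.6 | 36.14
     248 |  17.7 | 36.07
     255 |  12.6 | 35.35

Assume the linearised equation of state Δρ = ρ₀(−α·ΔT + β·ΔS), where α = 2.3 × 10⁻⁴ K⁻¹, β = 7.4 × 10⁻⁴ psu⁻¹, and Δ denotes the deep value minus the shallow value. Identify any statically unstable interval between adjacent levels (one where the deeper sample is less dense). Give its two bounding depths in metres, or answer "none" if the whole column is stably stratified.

222–248 m

Evaluate Δρ/ρ₀ = −αΔT + βΔS across each adjacent pair:
  153–222 m: −αΔT+βΔS = −(2.3 × 10⁻⁴)(-4.4)+(7.4 × 10⁻⁴)(+0.62) = 1.5 × 10⁻³ → stable
  222–248 m: −αΔT+βΔS = −(2.3 × 10⁻⁴)(+3.1)+(7.4 × 10⁻⁴)(-0.07) = -7.6 × 10⁻⁴ → UNSTABLE
  248–255 m: −αΔT+βΔS = −(2.3 × 10⁻⁴)(-5.1)+(7.4 × 10⁻⁴)(-0.72) = 6.4 × 10⁻⁴ → stable
The 222–248 m interval has Δρ < 0: lighter water underlies denser water.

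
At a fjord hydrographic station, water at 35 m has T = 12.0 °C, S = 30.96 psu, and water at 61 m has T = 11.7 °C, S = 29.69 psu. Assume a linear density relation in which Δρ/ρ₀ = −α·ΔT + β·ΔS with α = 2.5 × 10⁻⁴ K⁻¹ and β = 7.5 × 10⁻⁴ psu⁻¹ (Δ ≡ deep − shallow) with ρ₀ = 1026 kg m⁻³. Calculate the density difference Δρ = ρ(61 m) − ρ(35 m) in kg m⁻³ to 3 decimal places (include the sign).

ΔT = -0.3 K, ΔS = -1.27 psu (deep − shallow).
Δρ/ρ₀ = −(2.5 × 10⁻⁴)(-0.3) + (7.5 × 10⁻⁴)(-1.27) = -8.775 × 10⁻⁴.
Δρ = 1026 × (-8.775 × 10⁻⁴) = -0.900 kg m⁻³.
Negative Δρ: lighter below, statically unstable.

-0.900 kg m⁻³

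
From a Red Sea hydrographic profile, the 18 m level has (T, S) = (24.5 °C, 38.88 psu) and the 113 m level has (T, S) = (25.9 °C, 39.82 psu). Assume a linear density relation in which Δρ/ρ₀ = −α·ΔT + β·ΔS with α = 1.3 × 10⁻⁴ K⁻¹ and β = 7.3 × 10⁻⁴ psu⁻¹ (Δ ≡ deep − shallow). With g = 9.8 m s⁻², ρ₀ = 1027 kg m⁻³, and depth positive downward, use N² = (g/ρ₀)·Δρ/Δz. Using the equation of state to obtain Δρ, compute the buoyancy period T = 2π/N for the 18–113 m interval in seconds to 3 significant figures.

ΔT = +1.4 K, ΔS = +0.94 psu (deep − shallow).
Δρ/ρ₀ = −αΔT + βΔS = -1.82 × 10⁻⁴ + 6.862 × 10⁻⁴ = 5.042 × 10⁻⁴, so Δρ ≈ 0.5178 kg m⁻³.
N² = (g/ρ₀)·Δρ/Δz = g·(Δρ/ρ₀)/Δz = 9.8 × 5.042 × 10⁻⁴ / 95 = 5.2012 × 10⁻⁵ s⁻².
N = √(5.2012 × 10⁻⁵) = 7.2119 × 10⁻³ rad s⁻¹ → T = 2π/N = 871.22 s ≈ 871 s.

871 s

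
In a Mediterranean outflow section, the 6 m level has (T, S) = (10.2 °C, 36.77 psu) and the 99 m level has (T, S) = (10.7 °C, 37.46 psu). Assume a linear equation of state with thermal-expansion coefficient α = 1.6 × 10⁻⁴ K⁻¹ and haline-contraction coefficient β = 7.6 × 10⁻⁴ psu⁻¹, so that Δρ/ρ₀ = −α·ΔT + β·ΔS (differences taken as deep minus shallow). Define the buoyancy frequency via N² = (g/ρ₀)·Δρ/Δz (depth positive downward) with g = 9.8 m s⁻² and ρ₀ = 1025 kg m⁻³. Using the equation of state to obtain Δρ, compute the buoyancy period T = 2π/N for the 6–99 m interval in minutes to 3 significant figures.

ΔT = +0.5 K, ΔS = +0.69 psu (deep − shallow).
Δρ/ρ₀ = −αΔT + βΔS = -8.00 × 10⁻⁵ + 5.244 × 10⁻⁴ = 4.444 × 10⁻⁴, so Δρ ≈ 0.4555 kg m⁻³.
N² = (g/ρ₀)·Δρ/Δz = g·(Δρ/ρ₀)/Δz = 9.8 × 4.444 × 10⁻⁴ / 93 = 4.6829 × 10⁻⁵ s⁻².
N = √(4.6829 × 10⁻⁵) = 6.8432 × 10⁻³ rad s⁻¹ → T = 2π/N = 918.16 s = 15.303 min ≈ 15.3 min.

15.3 min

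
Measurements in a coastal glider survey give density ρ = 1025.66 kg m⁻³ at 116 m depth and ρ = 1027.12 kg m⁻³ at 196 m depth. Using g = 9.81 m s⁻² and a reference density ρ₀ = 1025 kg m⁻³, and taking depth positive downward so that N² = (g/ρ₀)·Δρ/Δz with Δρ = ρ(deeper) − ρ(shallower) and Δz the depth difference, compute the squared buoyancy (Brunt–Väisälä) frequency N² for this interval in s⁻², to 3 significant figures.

1.75 × 10⁻⁴ s⁻²

Δρ = 1027.12 − 1025.66 = 1.46 kg m⁻³ over Δz = 196 − 116 = 80 m.
N² = (9.81/1025) × (1.46/80) = 1.7467 × 10⁻⁴ s⁻² ≈ 1.75 × 10⁻⁴ s⁻².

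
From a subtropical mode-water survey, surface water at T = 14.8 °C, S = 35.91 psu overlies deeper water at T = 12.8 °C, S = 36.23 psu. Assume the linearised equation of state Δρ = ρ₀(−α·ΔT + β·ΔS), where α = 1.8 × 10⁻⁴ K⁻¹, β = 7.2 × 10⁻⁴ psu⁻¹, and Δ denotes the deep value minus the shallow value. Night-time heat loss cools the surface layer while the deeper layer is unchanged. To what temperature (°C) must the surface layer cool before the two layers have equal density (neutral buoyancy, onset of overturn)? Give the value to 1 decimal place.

11.5 °C

Neutral buoyancy requires Δρ = 0, i.e. −α(T_deep − T_surf′) + β(S_deep − S_surf) = 0.
T_surf′ = T_deep − (β/α)·ΔS = 12.8 − (7.2 × 10⁻⁴/1.8 × 10⁻⁴)·(+0.32) = 11.520 °C.
Cooling required: 14.8 − (11.520) = 3.280 °C.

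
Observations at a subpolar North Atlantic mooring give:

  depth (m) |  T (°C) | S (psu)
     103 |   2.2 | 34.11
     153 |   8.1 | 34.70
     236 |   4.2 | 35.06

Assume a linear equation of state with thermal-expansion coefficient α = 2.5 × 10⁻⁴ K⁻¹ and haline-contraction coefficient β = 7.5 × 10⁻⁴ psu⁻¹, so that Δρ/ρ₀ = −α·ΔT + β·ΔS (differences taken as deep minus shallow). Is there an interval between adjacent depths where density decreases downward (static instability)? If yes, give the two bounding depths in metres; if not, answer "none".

103–153 m

Evaluate Δρ/ρ₀ = −αΔT + βΔS across each adjacent pair:
  103–153 m: −αΔT+βΔS = −(2.5 × 10⁻⁴)(+5.9)+(7.5 × 10⁻⁴)(+0.59) = -1.0 × 10⁻³ → UNSTABLE
  153–236 m: −αΔT+βΔS = −(2.5 × 10⁻⁴)(-3.9)+(7.5 × 10⁻⁴)(+0.36) = 1.2 × 10⁻³ → stable
The 103–153 m interval has Δρ < 0: lighter water underlies denser water.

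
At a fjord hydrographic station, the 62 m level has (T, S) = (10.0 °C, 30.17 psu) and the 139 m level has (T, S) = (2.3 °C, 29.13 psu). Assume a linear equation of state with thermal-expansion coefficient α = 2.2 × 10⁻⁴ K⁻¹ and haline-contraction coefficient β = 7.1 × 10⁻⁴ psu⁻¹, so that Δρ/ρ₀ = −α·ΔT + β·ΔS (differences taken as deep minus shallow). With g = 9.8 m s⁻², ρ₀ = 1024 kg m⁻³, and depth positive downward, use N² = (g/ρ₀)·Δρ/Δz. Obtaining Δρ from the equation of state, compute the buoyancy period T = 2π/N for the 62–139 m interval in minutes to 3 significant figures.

9.50 min

ΔT = -7.7 K, ΔS = -1.04 psu (deep − shallow).
Δρ/ρ₀ = −αΔT + βΔS = 1.694 × 10⁻³ − 7.384 × 10⁻⁴ = 9.556 × 10⁻⁴, so Δρ ≈ 0.9785 kg m⁻³.
N² = (g/ρ₀)·Δρ/Δz = g·(Δρ/ρ₀)/Δz = 9.8 × 9.556 × 10⁻⁴ / 77 = 1.2162 × 10⁻⁴ s⁻².
N = √(1.2162 × 10⁻⁴) = 0.011028 rad s⁻¹ → T = 2π/N = 569.75 s = 9.4958 min ≈ 9.50 min.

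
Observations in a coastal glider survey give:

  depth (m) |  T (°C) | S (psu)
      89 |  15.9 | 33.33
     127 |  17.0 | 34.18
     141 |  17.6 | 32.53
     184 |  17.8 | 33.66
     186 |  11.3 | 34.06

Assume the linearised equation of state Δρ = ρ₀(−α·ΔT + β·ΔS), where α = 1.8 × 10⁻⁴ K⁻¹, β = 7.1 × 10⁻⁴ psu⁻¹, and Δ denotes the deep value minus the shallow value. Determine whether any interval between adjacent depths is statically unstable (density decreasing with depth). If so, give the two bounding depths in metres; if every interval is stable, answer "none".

Evaluate Δρ/ρ₀ = −αΔT + βΔS across each adjacent pair:
  89–127 m: −αΔT+βΔS = −(1.8 × 10⁻⁴)(+1.1)+(7.1 × 10⁻⁴)(+0.85) = 4.1 × 10⁻⁴ → stable
  127–141 m: −αΔT+βΔS = −(1.8 × 10⁻⁴)(+0.6)+(7.1 × 10⁻⁴)(-1.65) = -1.3 × 10⁻³ → UNSTABLE
  141–184 m: −αΔT+βΔS = −(1.8 × 10⁻⁴)(+0.2)+(7.1 × 10⁻⁴)(+1.13) = 7.7 × 10⁻⁴ → stable
  184–186 m: −αΔT+βΔS = −(1.8 × 10⁻⁴)(-6.5)+(7.1 × 10⁻⁴)(+0.40) = 1.5 × 10⁻³ → stable
The 127–141 m interval has Δρ < 0: lighter water underlies denser water.

127–141 m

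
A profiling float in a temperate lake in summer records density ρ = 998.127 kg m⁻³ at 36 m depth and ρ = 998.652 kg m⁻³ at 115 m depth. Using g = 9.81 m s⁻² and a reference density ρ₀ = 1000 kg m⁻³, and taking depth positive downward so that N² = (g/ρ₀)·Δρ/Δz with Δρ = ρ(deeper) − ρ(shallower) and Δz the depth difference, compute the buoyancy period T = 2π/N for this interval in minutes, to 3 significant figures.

Δρ = 998.652 − 998.127 = 0.525 kg m⁻³ over Δz = 115 − 36 = 79 m.
N² = (9.81/1000) × (0.525/79) = 6.5193 × 10⁻⁵ s⁻².
N = √(6.5193 × 10⁻⁵) = 8.0742 × 10⁻³ rad s⁻¹, so T = 2π/N = 778.18 s = 12.970 min ≈ 13.0 min.
A positive N² confirms static stability across the interval.

13.0 min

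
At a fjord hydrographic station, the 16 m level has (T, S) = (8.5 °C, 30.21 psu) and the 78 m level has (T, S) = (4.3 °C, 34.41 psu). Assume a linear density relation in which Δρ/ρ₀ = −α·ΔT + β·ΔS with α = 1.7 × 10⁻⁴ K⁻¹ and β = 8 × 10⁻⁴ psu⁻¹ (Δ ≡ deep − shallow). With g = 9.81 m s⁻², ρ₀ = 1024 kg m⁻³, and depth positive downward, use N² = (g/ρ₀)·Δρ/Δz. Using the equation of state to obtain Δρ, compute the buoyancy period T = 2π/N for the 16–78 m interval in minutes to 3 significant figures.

4.12 min

ΔT = -4.2 K, ΔS = +4.20 psu (deep − shallow).
Δρ/ρ₀ = −αΔT + βΔS = 7.14 × 10⁻⁴ + 3.36 × 10⁻³ = 4.074 × 10⁻³, so Δρ ≈ 4.172 kg m⁻³.
N² = (g/ρ₀)·Δρ/Δz = g·(Δρ/ρ₀)/Δz = 9.81 × 4.074 × 10⁻³ / 62 = 6.4461 × 10⁻⁴ s⁻².
N = √(6.4461 × 10⁻⁴) = 0.025389 rad s⁻¹ → T = 2π/N = 247.48 s = 4.1247 min ≈ 4.12 min.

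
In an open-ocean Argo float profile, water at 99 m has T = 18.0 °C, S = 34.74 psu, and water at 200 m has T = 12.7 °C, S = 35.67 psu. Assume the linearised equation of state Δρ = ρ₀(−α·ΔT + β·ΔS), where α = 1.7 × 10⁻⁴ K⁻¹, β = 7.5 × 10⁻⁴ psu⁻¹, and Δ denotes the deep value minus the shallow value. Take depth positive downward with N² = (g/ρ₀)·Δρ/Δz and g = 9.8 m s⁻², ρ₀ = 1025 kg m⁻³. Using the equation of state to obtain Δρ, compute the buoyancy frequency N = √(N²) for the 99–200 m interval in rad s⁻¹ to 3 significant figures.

ΔT = -5.3 K, ΔS = +0.93 psu (deep − shallow).
Δρ/ρ₀ = −αΔT + βΔS = 9.01 × 10⁻⁴ + 6.975 × 10⁻⁴ = 1.5985 × 10⁻³, so Δρ ≈ 1.638 kg m⁻³.
N² = (g/ρ₀)·Δρ/Δz = g·(Δρ/ρ₀)/Δz = 9.8 × 1.5985 × 10⁻³ / 101 = 1.5510 × 10⁻⁴ s⁻².
N = √(1.5510 × 10⁻⁴) = 0.012454 rad s⁻¹ ≈ 0.0125 rad s⁻¹.

0.0125 rad s⁻¹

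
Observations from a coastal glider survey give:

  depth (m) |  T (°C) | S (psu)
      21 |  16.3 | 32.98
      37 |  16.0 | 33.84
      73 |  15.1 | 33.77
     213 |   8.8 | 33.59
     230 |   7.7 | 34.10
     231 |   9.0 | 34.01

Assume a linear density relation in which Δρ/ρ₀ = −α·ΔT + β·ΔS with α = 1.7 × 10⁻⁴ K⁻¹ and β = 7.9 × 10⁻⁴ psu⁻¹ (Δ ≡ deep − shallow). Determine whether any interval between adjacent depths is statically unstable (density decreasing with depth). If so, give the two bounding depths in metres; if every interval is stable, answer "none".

Evaluate Δρ/ρ₀ = −αΔT + βΔS across each adjacent pair:
  21–37 m: −αΔT+βΔS = −(1.7 × 10⁻⁴)(-0.3)+(7.9 × 10⁻⁴)(+0.86) = 7.3 × 10⁻⁴ → stable
  37–73 m: −αΔT+βΔS = −(1.7 × 10⁻⁴)(-0.9)+(7.9 × 10⁻⁴)(-0.07) = 9.8 × 10⁻⁵ → stable
  73–213 m: −αΔT+βΔS = −(1.7 × 10⁻⁴)(-6.3)+(7.9 × 10⁻⁴)(-0.18) = 9.3 × 10⁻⁴ → stable
  213–230 m: −αΔT+βΔS = −(1.7 × 10⁻⁴)(-1.1)+(7.9 × 10⁻⁴)(+0.51) = 5.9 × 10⁻⁴ → stable
  230–231 m: −αΔT+βΔS = −(1.7 × 10⁻⁴)(+1.3)+(7.9 × 10⁻⁴)(-0.09) = -2.9 × 10⁻⁴ → UNSTABLE
The 230–231 m interval has Δρ < 0: lighter water underlies denser water.

230–231 m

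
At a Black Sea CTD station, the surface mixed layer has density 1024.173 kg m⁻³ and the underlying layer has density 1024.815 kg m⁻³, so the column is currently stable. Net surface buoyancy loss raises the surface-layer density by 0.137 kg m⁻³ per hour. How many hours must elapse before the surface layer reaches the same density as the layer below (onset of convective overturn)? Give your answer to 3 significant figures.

4.69 hours

Density deficit of the surface layer: 1024.815 − 1024.173 = 0.642 kg m⁻³.
Required change = 0.642 / 0.137 = 4.69 hours.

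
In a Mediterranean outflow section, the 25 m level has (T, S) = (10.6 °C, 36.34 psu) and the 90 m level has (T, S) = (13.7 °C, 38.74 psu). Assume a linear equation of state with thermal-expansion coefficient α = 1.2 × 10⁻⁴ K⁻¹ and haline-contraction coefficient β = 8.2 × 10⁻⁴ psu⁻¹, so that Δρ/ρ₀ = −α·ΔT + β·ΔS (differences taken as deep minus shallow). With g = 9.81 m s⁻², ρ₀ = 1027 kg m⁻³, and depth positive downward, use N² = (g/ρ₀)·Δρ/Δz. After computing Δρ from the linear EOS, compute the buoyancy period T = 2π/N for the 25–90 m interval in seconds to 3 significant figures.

405 s

ΔT = +3.1 K, ΔS = +2.40 psu (deep − shallow).
Δρ/ρ₀ = −αΔT + βΔS = -3.72 × 10⁻⁴ + 1.968 × 10⁻³ = 1.596 × 10⁻³, so Δρ ≈ 1.639 kg m⁻³.
N² = (g/ρ₀)·Δρ/Δz = g·(Δρ/ρ₀)/Δz = 9.81 × 1.596 × 10⁻³ / 65 = 2.4087 × 10⁻⁴ s⁻².
N = √(2.4087 × 10⁻⁴) = 0.015520 rad s⁻¹ → T = 2π/N = 404.84 s ≈ 405 s.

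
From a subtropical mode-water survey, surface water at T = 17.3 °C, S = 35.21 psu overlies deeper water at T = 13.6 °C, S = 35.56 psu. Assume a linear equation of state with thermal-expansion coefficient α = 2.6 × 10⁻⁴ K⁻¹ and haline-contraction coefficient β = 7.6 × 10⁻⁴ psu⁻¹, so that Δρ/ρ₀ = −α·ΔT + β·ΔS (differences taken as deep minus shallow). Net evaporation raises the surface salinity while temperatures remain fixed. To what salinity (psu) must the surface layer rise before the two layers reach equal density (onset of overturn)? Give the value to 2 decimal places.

Neutral buoyancy requires −α(T_deep − T_surf) + β(S_deep − S_surf′) = 0.
S_surf′ = S_deep − (α/β)·ΔT = 35.56 − (2.6 × 10⁻⁴/7.6 × 10⁻⁴)·(-3.7) = 36.8258 psu.
Increase required: 36.8258 − 35.21 = 1.6158 psu.

36.83 psu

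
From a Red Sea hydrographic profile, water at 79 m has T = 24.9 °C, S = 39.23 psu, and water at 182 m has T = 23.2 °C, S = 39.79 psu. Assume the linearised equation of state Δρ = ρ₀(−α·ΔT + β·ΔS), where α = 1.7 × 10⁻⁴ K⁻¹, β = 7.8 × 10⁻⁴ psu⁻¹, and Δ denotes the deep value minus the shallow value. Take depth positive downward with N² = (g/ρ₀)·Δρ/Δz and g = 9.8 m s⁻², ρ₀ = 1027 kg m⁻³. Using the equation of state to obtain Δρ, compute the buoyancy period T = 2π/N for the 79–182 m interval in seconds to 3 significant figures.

ΔT = -1.7 K, ΔS = +0.56 psu (deep − shallow).
Δρ/ρ₀ = −αΔT + βΔS = 2.89 × 10⁻⁴ + 4.368 × 10⁻⁴ = 7.258 × 10⁻⁴, so Δρ ≈ 0.7454 kg m⁻³.
N² = (g/ρ₀)·Δρ/Δz = g·(Δρ/ρ₀)/Δz = 9.8 × 7.258 × 10⁻⁴ / 103 = 6.9057 × 10⁻⁵ s⁻².
N = √(6.9057 × 10⁻⁵) = 8.3101 × 10⁻³ rad s⁻¹ → T = 2π/N = 756.09 s ≈ 756 s.

756 s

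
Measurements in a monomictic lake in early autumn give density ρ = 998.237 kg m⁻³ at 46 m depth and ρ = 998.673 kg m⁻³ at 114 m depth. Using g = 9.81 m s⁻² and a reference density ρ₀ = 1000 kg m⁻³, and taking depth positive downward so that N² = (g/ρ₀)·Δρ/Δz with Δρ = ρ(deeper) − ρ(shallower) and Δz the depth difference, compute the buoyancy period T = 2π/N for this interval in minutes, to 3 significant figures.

13.2 min

Δρ = 998.673 − 998.237 = 0.436 kg m⁻³ over Δz = 114 − 46 = 68 m.
N² = (9.81/1000) × (0.436/68) = 6.2899 × 10⁻⁵ s⁻².
N = √(6.2899 × 10⁻⁵) = 7.9309 × 10⁻³ rad s⁻¹, so T = 2π/N = 792.24 s = 13.204 min ≈ 13.2 min.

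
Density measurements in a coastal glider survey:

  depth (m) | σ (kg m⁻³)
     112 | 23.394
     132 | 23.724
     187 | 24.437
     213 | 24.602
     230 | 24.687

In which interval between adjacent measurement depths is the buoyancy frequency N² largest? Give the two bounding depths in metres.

Compute the density gradient over each adjacent pair:
  112–132 m: Δρ/Δz = 0.330/20 = 0.017 kg m⁻⁴
  132–187 m: Δρ/Δz = 0.713/55 = 0.013 kg m⁻⁴
  187–213 m: Δρ/Δz = 0.165/26 = 6.3 × 10⁻³ kg m⁻⁴
  213–230 m: Δρ/Δz = 0.085/17 = 5.0 × 10⁻³ kg m⁻⁴
The largest gradient is in the 112–132 m interval — the pycnocline.

112–132 m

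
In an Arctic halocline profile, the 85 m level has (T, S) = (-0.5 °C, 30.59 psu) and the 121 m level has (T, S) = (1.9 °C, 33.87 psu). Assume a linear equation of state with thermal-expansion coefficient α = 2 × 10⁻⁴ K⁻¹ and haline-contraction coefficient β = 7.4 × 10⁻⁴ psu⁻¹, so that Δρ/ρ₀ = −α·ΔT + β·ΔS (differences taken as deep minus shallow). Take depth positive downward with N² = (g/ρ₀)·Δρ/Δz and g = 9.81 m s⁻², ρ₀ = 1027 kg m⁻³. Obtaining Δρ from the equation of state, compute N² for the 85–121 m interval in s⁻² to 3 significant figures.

ΔT = +2.4 K, ΔS = +3.28 psu (deep − shallow).
Δρ/ρ₀ = −αΔT + βΔS = -4.80 × 10⁻⁴ + 2.4272 × 10⁻³ = 1.9472 × 10⁻³, so Δρ ≈ 2.000 kg m⁻³.
N² = (g/ρ₀)·Δρ/Δz = g·(Δρ/ρ₀)/Δz = 9.81 × 1.9472 × 10⁻³ / 36 = 5.3061 × 10⁻⁴ s⁻² ≈ 5.31 × 10⁻⁴ s⁻².

5.31 × 10⁻⁴ s⁻²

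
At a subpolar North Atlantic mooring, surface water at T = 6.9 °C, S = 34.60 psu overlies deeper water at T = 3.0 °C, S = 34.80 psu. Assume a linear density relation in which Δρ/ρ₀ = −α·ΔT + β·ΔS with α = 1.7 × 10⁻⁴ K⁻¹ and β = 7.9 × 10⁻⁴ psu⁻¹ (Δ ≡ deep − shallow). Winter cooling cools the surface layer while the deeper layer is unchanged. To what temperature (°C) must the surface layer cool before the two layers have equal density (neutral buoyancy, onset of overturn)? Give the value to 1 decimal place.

Neutral buoyancy requires Δρ = 0, i.e. −α(T_deep − T_surf′) + β(S_deep − S_surf) = 0.
T_surf′ = T_deep − (β/α)·ΔS = 3.0 − (7.9 × 10⁻⁴/1.7 × 10⁻⁴)·(+0.20) = 2.071 °C.
Cooling required: 6.9 − (2.071) = 4.829 °C.

2.1 °C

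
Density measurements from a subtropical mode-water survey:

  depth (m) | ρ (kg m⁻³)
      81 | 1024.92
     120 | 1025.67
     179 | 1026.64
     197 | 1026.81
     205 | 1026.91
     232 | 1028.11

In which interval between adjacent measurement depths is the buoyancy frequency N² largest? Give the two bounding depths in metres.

Compute the density gradient over each adjacent pair:
  81–120 m: Δρ/Δz = 0.75/39 = 0.019 kg m⁻⁴
  120–179 m: Δρ/Δz = 0.97/59 = 0.016 kg m⁻⁴
  179–197 m: Δρ/Δz = 0.17/18 = 9.4 × 10⁻³ kg m⁻⁴
  197–205 m: Δρ/Δz = 0.10/8 = 0.013 kg m⁻⁴
  205–232 m: Δρ/Δz = 1.20/27 = 0.044 kg m⁻⁴
The largest gradient is in the 205–232 m interval — the pycnocline.

205–232 m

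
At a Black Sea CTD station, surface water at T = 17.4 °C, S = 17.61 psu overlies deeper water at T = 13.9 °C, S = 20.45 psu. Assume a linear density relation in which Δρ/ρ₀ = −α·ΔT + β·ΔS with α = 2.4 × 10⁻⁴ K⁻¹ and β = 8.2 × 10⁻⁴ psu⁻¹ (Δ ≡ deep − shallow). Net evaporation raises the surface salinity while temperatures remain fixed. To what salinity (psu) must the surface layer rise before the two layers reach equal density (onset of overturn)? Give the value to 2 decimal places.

21.47 psu

Neutral buoyancy requires −α(T_deep − T_surf) + β(S_deep − S_surf′) = 0.
S_surf′ = S_deep − (α/β)·ΔT = 20.45 − (2.4 × 10⁻⁴/8.2 × 10⁻⁴)·(-3.5) = 21.4744 psu.
Increase required: 21.4744 − 17.61 = 3.8644 psu.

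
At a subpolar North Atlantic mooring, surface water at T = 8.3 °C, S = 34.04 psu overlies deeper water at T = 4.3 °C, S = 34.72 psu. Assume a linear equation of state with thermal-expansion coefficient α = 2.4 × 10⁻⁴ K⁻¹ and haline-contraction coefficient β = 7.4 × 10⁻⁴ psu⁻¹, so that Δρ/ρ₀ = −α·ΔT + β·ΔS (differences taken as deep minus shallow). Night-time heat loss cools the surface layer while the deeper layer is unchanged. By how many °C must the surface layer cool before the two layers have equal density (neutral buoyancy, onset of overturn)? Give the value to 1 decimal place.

6.1 °C

Neutral buoyancy requires Δρ = 0, i.e. −α(T_deep − T_surf′) + β(S_deep − S_surf) = 0.
T_surf′ = T_deep − (β/α)·ΔS = 4.3 − (7.4 × 10⁻⁴/2.4 × 10⁻⁴)·(+0.68) = 2.203 °C.
Cooling required: 8.3 − (2.203) = 6.097 °C.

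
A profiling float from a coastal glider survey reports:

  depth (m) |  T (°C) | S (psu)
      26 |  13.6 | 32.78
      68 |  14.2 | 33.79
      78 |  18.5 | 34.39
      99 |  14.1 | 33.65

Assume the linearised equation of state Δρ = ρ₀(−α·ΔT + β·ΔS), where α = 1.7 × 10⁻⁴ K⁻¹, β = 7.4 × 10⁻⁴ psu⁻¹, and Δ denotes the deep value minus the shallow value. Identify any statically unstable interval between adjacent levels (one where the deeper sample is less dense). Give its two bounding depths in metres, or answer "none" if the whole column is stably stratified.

Evaluate Δρ/ρ₀ = −αΔT + βΔS across each adjacent pair:
  26–68 m: −αΔT+βΔS = −(1.7 × 10⁻⁴)(+0.6)+(7.4 × 10⁻⁴)(+1.01) = 6.5 × 10⁻⁴ → stable
  68–78 m: −αΔT+βΔS = −(1.7 × 10⁻⁴)(+4.3)+(7.4 × 10⁻⁴)(+0.60) = -2.9 × 10⁻⁴ → UNSTABLE
  78–99 m: −αΔT+βΔS = −(1.7 × 10⁻⁴)(-4.4)+(7.4 × 10⁻⁴)(-0.74) = 2.0 × 10⁻⁴ → stable
The 68–78 m interval has Δρ < 0: lighter water underlies denser water.

68–78 m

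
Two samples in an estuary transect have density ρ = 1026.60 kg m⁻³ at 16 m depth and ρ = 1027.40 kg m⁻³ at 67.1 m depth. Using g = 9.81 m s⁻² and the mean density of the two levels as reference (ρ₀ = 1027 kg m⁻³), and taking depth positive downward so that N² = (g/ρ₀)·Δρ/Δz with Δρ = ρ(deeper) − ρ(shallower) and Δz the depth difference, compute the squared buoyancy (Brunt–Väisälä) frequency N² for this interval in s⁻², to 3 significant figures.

Δρ = 1027.40 − 1026.60 = 0.80 kg m⁻³ over Δz = 67.1 − 16 = 51.1 m.
N² = (9.81/1027) × (0.80/51.1) = 1.4954 × 10⁻⁴ s⁻² ≈ 1.50 × 10⁻⁴ s⁻².

1.50 × 10⁻⁴ s⁻²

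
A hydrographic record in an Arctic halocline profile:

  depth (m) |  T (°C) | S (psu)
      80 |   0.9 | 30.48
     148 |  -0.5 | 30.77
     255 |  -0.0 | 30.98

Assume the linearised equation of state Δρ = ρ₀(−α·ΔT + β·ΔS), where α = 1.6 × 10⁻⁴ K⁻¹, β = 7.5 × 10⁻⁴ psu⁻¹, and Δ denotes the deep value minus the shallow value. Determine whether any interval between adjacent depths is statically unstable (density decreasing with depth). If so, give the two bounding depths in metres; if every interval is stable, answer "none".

none

Evaluate Δρ/ρ₀ = −αΔT + βΔS across each adjacent pair:
  80–148 m: −αΔT+βΔS = −(1.6 × 10⁻⁴)(-1.4)+(7.5 × 10⁻⁴)(+0.29) = 4.4 × 10⁻⁴ → stable
  148–255 m: −αΔT+βΔS = −(1.6 × 10⁻⁴)(+0.5)+(7.5 × 10⁻⁴)(+0.21) = 7.7 × 10⁻⁵ → stable
Every interval has Δρ > 0: the column is stably stratified throughout.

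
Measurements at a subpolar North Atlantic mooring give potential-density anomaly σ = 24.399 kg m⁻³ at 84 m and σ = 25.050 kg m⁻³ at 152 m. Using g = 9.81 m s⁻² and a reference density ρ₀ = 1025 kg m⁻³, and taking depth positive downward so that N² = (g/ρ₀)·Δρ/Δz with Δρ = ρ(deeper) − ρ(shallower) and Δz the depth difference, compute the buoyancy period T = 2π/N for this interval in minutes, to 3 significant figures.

Δρ = 1025.050 − 1024.399 = 0.651 kg m⁻³ over Δz = 152 − 84 = 68 m.
N² = (9.81/1025) × (0.651/68) = 9.1626 × 10⁻⁵ s⁻².
N = √(9.1626 × 10⁻⁵) = 9.5721 × 10⁻³ rad s⁻¹, so T = 2π/N = 656.41 s = 10.940 min ≈ 10.9 min.
A positive N² confirms static stability across the interval.

10.9 min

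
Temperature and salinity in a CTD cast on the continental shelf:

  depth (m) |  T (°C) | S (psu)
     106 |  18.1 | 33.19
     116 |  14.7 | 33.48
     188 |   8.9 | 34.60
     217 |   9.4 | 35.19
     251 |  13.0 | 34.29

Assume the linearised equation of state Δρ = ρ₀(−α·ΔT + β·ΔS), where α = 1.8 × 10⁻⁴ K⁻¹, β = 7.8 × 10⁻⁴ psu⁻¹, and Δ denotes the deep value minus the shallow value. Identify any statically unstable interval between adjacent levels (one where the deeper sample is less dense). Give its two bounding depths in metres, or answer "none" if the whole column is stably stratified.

Evaluate Δρ/ρ₀ = −αΔT + βΔS across each adjacent pair:
  106–116 m: −αΔT+βΔS = −(1.8 × 10⁻⁴)(-3.4)+(7.8 × 10⁻⁴)(+0.29) = 8.4 × 10⁻⁴ → stable
  116–188 m: −αΔT+βΔS = −(1.8 × 10⁻⁴)(-5.8)+(7.8 × 10⁻⁴)(+1.12) = 1.9 × 10⁻³ → stable
  188–217 m: −αΔT+βΔS = −(1.8 × 10⁻⁴)(+0.5)+(7.8 × 10⁻⁴)(+0.59) = 3.7 × 10⁻⁴ → stable
  217–251 m: −αΔT+βΔS = −(1.8 × 10⁻⁴)(+3.6)+(7.8 × 10⁻⁴)(-0.90) = -1.4 × 10⁻³ → UNSTABLE
The 217–251 m interval has Δρ < 0: lighter water underlies denser water.

217–251 m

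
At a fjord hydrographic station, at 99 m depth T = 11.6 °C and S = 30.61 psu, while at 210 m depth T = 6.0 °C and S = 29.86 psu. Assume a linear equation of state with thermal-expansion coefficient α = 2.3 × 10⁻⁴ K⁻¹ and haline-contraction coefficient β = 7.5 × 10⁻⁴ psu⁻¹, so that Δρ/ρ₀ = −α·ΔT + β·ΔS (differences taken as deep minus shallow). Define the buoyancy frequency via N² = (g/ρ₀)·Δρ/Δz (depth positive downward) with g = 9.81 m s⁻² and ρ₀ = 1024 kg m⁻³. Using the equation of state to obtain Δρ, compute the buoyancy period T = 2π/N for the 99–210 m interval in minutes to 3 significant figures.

13.1 min

ΔT = -5.6 K, ΔS = -0.75 psu (deep − shallow).
Δρ/ρ₀ = −αΔT + βΔS = 1.288 × 10⁻³ − 5.625 × 10⁻⁴ = 7.255 × 10⁻⁴, so Δρ ≈ 0.7429 kg m⁻³.
N² = (g/ρ₀)·Δρ/Δz = g·(Δρ/ρ₀)/Δz = 9.81 × 7.255 × 10⁻⁴ / 111 = 6.4119 × 10⁻⁵ s⁻².
N = √(6.4119 × 10⁻⁵) = 8.0074 × 10⁻³ rad s⁻¹ → T = 2π/N = 784.67 s = 13.078 min ≈ 13.1 min.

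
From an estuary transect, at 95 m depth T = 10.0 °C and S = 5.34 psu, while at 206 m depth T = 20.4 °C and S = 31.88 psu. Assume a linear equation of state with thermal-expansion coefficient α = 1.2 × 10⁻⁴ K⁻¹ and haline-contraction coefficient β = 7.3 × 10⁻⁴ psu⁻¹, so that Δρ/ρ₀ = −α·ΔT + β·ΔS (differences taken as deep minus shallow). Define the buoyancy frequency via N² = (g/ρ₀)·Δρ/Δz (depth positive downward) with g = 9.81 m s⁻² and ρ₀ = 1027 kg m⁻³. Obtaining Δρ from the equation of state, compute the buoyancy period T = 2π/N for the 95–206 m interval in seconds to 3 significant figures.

ΔT = +10.4 K, ΔS = +26.54 psu (deep − shallow).
Δρ/ρ₀ = −αΔT + βΔS = -1.248 × 10⁻³ + 0.0193742 = 0.0181262, so Δρ ≈ 18.62 kg m⁻³.
N² = (g/ρ₀)·Δρ/Δz = g·(Δρ/ρ₀)/Δz = 9.81 × 0.0181262 / 111 = 1.6020 × 10⁻³ s⁻².
N = √(1.6020 × 10⁻³) = 0.040025 rad s⁻¹ → T = 2π/N = 156.98 s ≈ 157 s.

157 s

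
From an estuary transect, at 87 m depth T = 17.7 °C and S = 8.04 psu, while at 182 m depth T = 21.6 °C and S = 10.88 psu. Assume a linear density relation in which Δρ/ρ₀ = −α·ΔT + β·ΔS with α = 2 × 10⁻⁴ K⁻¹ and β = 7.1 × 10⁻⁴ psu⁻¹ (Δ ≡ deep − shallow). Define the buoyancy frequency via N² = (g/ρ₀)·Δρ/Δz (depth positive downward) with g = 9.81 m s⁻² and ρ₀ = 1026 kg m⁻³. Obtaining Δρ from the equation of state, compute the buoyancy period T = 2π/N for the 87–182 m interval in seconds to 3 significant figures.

556 s

ΔT = +3.9 K, ΔS = +2.84 psu (deep − shallow).
Δρ/ρ₀ = −αΔT + βΔS = -7.80 × 10⁻⁴ + 2.0164 × 10⁻³ = 1.2364 × 10⁻³, so Δρ ≈ 1.269 kg m⁻³.
N² = (g/ρ₀)·Δρ/Δz = g·(Δρ/ρ₀)/Δz = 9.81 × 1.2364 × 10⁻³ / 95 = 1.2767 × 10⁻⁴ s⁻².
N = √(1.2767 × 10⁻⁴) = 0.011299 rad s⁻¹ → T = 2π/N = 556.08 s ≈ 556 s.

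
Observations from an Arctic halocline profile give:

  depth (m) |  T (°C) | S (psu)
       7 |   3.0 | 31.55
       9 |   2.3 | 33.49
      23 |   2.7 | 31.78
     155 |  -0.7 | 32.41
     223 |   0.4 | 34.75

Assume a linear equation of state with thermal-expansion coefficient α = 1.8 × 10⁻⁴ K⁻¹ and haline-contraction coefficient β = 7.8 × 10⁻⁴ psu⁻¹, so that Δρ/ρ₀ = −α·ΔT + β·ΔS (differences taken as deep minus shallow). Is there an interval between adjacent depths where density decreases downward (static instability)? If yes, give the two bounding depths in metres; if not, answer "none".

9–23 m

Evaluate Δρ/ρ₀ = −αΔT + βΔS across each adjacent pair:
  7–9 m: −αΔT+βΔS = −(1.8 × 10⁻⁴)(-0.7)+(7.8 × 10⁻⁴)(+1.94) = 1.6 × 10⁻³ → stable
  9–23 m: −αΔT+βΔS = −(1.8 × 10⁻⁴)(+0.4)+(7.8 × 10⁻⁴)(-1.71) = -1.4 × 10⁻³ → UNSTABLE
  23–155 m: −αΔT+βΔS = −(1.8 × 10⁻⁴)(-3.4)+(7.8 × 10⁻⁴)(+0.63) = 1.1 × 10⁻³ → stable
  155–223 m: −αΔT+βΔS = −(1.8 × 10⁻⁴)(+1.1)+(7.8 × 10⁻⁴)(+2.34) = 1.6 × 10⁻³ → stable
The 9–23 m interval has Δρ < 0: lighter water underlies denser water.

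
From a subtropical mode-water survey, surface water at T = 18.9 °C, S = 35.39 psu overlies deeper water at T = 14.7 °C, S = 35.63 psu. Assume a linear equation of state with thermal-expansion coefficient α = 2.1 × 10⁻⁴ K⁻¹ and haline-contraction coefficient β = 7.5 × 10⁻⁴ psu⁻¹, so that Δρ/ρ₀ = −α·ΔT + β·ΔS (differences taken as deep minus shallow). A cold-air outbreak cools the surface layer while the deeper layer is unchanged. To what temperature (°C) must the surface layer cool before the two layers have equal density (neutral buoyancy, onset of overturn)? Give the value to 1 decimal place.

13.8 °C

Neutral buoyancy requires Δρ = 0, i.e. −α(T_deep − T_surf′) + β(S_deep − S_surf) = 0.
T_surf′ = T_deep − (β/α)·ΔS = 14.7 − (7.5 × 10⁻⁴/2.1 × 10⁻⁴)·(+0.24) = 13.843 °C.
Cooling required: 18.9 − (13.843) = 5.057 °C.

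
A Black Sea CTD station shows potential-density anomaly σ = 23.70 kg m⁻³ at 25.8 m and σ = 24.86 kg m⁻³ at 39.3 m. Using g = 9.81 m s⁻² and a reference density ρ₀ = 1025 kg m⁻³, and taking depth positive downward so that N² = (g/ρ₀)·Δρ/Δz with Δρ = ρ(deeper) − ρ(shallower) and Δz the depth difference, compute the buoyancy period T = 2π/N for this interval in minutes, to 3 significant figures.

Δρ = 1024.86 − 1023.70 = 1.16 kg m⁻³ over Δz = 39.3 − 25.8 = 13.5 m.
N² = (9.81/1025) × (1.16/13.5) = 8.2237 × 10⁻⁴ s⁻².
N = √(8.2237 × 10⁻⁴) = 0.028677 rad s⁻¹, so T = 2π/N = 219.10 s = 3.6517 min ≈ 3.65 min.
Since Δρ > 0 the layer is stably stratified.

3.65 min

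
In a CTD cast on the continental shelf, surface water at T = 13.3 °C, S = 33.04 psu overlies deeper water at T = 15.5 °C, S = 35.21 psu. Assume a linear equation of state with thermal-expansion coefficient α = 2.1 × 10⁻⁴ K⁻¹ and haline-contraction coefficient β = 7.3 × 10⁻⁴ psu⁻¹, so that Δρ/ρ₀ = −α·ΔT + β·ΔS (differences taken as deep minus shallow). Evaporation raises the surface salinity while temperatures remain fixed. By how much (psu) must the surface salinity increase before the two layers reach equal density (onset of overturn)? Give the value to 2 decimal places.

1.54 psu

Neutral buoyancy requires −α(T_deep − T_surf) + β(S_deep − S_surf′) = 0.
S_surf′ = S_deep − (α/β)·ΔT = 35.21 − (2.1 × 10⁻⁴/7.3 × 10⁻⁴)·(+2.2) = 34.5771 psu.
Increase required: 34.5771 − 33.04 = 1.5371 psu.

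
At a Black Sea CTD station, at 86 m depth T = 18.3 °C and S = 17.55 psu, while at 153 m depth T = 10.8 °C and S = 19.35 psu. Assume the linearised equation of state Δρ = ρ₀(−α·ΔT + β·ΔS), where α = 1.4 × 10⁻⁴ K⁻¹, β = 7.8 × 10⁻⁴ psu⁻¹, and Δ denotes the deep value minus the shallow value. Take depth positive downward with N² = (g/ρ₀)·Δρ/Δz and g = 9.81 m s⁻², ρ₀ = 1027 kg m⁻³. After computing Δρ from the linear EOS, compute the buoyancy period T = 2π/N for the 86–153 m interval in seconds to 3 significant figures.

331 s

ΔT = -7.5 K, ΔS = +1.80 psu (deep − shallow).
Δρ/ρ₀ = −αΔT + βΔS = 1.05 × 10⁻³ + 1.404 × 10⁻³ = 2.454 × 10⁻³, so Δρ ≈ 2.520 kg m⁻³.
N² = (g/ρ₀)·Δρ/Δz = g·(Δρ/ρ₀)/Δz = 9.81 × 2.454 × 10⁻³ / 67 = 3.5931 × 10⁻⁴ s⁻².
N = √(3.5931 × 10⁻⁴) = 0.018955 rad s⁻¹ → T = 2π/N = 331.48 s ≈ 331 s.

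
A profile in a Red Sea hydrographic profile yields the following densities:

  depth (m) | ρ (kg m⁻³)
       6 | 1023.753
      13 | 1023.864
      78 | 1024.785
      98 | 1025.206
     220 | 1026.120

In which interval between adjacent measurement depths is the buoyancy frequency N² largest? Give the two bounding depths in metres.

Compute the density gradient over each adjacent pair:
  6–13 m: Δρ/Δz = 0.111/7 = 0.016 kg m⁻⁴
  13–78 m: Δρ/Δz = 0.921/65 = 0.014 kg m⁻⁴
  78–98 m: Δρ/Δz = 0.421/20 = 0.021 kg m⁻⁴
  98–220 m: Δρ/Δz = 0.914/122 = 7.5 × 10⁻³ kg m⁻⁴
The largest gradient is in the 78–98 m interval — the pycnocline.

78–98 m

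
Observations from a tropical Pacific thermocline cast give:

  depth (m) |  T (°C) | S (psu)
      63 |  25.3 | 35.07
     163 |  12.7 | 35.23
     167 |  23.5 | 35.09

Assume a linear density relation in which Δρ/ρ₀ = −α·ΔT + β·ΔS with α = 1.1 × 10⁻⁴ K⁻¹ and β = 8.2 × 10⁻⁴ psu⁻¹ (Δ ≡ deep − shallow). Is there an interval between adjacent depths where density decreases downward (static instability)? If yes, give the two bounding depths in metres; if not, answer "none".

163–167 m

Evaluate Δρ/ρ₀ = −αΔT + βΔS across each adjacent pair:
  63–163 m: −αΔT+βΔS = −(1.1 × 10⁻⁴)(-12.6)+(8.2 × 10⁻⁴)(+0.16) = 1.5 × 10⁻³ → stable
  163–167 m: −αΔT+βΔS = −(1.1 × 10⁻⁴)(+10.8)+(8.2 × 10⁻⁴)(-0.14) = -1.3 × 10⁻³ → UNSTABLE
The 163–167 m interval has Δρ < 0: lighter water underlies denser water.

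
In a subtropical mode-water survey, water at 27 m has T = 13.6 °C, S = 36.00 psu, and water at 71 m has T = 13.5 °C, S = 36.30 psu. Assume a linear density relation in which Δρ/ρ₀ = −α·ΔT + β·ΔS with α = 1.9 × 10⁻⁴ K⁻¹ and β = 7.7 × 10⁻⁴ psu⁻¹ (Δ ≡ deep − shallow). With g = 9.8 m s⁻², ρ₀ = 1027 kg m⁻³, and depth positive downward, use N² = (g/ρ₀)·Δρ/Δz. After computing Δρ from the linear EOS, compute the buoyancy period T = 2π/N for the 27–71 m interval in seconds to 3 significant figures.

ΔT = -0.1 K, ΔS = +0.30 psu (deep − shallow).
Δρ/ρ₀ = −αΔT + βΔS = 1.90 × 10⁻⁵ + 2.31 × 10⁻⁴ = 2.50 × 10⁻⁴, so Δρ ≈ 0.2567 kg m⁻³.
N² = (g/ρ₀)·Δρ/Δz = g·(Δρ/ρ₀)/Δz = 9.8 × 2.50 × 10⁻⁴ / 44 = 5.5682 × 10⁻⁵ s⁻².
N = √(5.5682 × 10⁻⁵) = 7.4620 × 10⁻³ rad s⁻¹ → T = 2π/N = 842.02 s ≈ 842 s.

842 s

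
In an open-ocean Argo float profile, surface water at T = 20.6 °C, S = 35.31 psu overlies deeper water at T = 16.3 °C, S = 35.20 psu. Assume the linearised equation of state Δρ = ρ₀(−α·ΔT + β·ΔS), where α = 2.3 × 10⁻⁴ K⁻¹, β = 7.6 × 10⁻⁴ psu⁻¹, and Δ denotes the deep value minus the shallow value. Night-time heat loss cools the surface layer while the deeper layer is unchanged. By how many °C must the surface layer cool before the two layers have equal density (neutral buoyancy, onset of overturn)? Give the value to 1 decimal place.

Neutral buoyancy requires Δρ = 0, i.e. −α(T_deep − T_surf′) + β(S_deep − S_surf) = 0.
T_surf′ = T_deep − (β/α)·ΔS = 16.3 − (7.6 × 10⁻⁴/2.3 × 10⁻⁴)·(-0.11) = 16.663 °C.
Cooling required: 20.6 − (16.663) = 3.937 °C.

3.9 °C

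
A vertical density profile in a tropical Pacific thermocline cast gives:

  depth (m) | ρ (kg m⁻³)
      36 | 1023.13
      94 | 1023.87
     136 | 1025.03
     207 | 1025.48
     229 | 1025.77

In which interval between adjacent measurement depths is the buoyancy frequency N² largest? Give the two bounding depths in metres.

Compute the density gradient over each adjacent pair:
  36–94 m: Δρ/Δz = 0.74/58 = 0.013 kg m⁻⁴
  94–136 m: Δρ/Δz = 1.16/42 = 0.028 kg m⁻⁴
  136–207 m: Δρ/Δz = 0.45/71 = 6.3 × 10⁻³ kg m⁻⁴
  207–229 m: Δρ/Δz = 0.29/22 = 0.013 kg m⁻⁴
The largest gradient is in the 94–136 m interval — the pycnocline.

94–136 m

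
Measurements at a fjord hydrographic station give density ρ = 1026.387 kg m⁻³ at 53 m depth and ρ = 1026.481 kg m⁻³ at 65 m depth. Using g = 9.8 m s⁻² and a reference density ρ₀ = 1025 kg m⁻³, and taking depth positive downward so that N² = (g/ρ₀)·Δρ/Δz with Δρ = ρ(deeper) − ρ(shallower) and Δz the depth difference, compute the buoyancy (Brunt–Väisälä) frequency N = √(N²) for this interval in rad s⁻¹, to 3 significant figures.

Δρ = 1026.481 − 1026.387 = 0.094 kg m⁻³ over Δz = 65 − 53 = 12 m.
N² = (9.8/1025) × (0.094/12) = 7.4894 × 10⁻⁵ s⁻².
N = √(7.4894 × 10⁻⁵) = 8.6541 × 10⁻³ rad s⁻¹ ≈ 8.65 × 10⁻³ rad s⁻¹.
Since Δρ > 0 the layer is stably stratified.

8.65 × 10⁻³ rad s⁻¹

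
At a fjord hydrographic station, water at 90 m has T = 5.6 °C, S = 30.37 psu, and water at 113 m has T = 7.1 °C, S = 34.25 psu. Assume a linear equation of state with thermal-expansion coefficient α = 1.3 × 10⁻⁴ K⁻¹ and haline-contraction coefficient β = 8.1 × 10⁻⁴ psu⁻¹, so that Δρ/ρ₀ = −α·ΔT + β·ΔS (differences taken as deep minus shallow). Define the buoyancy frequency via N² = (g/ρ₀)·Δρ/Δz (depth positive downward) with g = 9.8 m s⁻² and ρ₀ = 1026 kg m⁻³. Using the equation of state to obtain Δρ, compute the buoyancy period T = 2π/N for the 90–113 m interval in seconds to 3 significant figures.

ΔT = +1.5 K, ΔS = +3.88 psu (deep − shallow).
Δρ/ρ₀ = −αΔT + βΔS = -1.95 × 10⁻⁴ + 3.1428 × 10⁻³ = 2.9478 × 10⁻³, so Δρ ≈ 3.024 kg m⁻³.
N² = (g/ρ₀)·Δρ/Δz = g·(Δρ/ρ₀)/Δz = 9.8 × 2.9478 × 10⁻³ / 23 = 1.2560 × 10⁻³ s⁻².
N = √(1.2560 × 10⁻³) = 0.035440 rad s⁻¹ → T = 2π/N = 177.29 s ≈ 177 s.

177 s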